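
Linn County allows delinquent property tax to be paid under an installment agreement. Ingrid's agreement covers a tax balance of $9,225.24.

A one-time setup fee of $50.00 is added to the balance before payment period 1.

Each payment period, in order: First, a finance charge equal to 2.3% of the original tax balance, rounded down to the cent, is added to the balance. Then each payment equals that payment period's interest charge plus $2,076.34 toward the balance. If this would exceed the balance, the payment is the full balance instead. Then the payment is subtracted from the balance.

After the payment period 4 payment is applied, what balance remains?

Payment period 1: $9,275.24 +$212.18 interest = $9,487.42; pay $2,288.52 → $7,198.90
Payment period 2: $7,198.90 +$212.18 interest = $7,411.08; pay $2,288.52 → $5,122.56
Payment period 3: $5,122.56 +$212.18 interest = $5,334.74; pay $2,288.52 → $3,046.22
Payment period 4: $3,046.22 +$212.18 interest = $3,258.40; pay $2,288.52 → $969.88

$969.88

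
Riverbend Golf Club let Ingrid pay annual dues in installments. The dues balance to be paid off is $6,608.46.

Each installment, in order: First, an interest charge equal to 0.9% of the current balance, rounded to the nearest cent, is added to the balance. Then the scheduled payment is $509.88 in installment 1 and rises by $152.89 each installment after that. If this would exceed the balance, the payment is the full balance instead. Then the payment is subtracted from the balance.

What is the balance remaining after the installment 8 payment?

$0.00

Installment 1: opening $6,608.46; interest $59.48 → $6,667.94; payment $509.88; balance $6,158.06
Installment 2: opening $6,158.06; interest $55.42 → $6,213.48; payment $662.77; balance $5,550.71
Installment 3: opening $5,550.71; interest $49.96 → $5,600.67; payment $815.66; balance $4,785.01
Installment 4: opening $4,785.01; interest $43.07 → $4,828.08; payment $968.55; balance $3,859.53
Installment 5: opening $3,859.53; interest $34.74 → $3,894.27; payment $1,121.44; balance $2,772.83
Installment 6: opening $2,772.83; interest $24.96 → $2,797.79; payment $1,274.33; balance $1,523.46
Installment 7: opening $1,523.46; interest $13.71 → $1,537.17; payment $1,427.22; balance $109.95
Installment 8: opening $109.95; interest $0.99 → $110.94; payment $110.94; balance $0.00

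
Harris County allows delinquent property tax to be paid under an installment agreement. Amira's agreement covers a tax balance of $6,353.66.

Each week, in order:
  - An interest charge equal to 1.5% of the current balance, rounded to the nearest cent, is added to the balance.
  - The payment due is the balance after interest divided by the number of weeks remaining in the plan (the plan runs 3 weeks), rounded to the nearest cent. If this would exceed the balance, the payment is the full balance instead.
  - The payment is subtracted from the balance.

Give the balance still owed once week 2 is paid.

Week 1: $6,353.66 +$95.30 interest = $6,448.96; pay $2,149.65 → $4,299.31
Week 2: $4,299.31 +$64.49 interest = $4,363.80; pay $2,181.90 → $2,181.90

$2,181.90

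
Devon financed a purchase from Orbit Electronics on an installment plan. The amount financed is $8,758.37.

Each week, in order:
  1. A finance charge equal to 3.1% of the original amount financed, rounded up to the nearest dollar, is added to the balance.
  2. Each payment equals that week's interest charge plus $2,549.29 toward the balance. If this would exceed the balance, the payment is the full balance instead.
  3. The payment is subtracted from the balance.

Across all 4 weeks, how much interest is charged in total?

$1,088.00

Week 1: opening $8,758.37; interest $272.00 → $9,030.37; payment $2,821.29; balance $6,209.08
Week 2: opening $6,209.08; interest $272.00 → $6,481.08; payment $2,821.29; balance $3,659.79
Week 3: opening $3,659.79; interest $272.00 → $3,931.79; payment $2,821.29; balance $1,110.50
Week 4: opening $1,110.50; interest $272.00 → $1,382.50; payment $1,382.50; balance $0.00
Total interest: $272.00 + $272.00 + $272.00 + $272.00 = $1,088.00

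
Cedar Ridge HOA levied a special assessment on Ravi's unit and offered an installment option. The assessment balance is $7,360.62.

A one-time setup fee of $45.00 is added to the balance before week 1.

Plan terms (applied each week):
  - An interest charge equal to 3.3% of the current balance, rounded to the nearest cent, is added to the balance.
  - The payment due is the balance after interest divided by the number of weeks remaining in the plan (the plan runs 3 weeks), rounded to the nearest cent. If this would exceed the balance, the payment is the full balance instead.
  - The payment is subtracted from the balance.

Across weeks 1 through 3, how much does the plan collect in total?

Week 1: opening $7,405.62; interest $244.39 → $7,650.01; payment $2,550.00; balance $5,100.01
Week 2: opening $5,100.01; interest $168.30 → $5,268.31; payment $2,634.16; balance $2,634.15
Week 3: opening $2,634.15; interest $86.93 → $2,721.08; payment $2,721.08; balance $0.00
Total paid: $7,905.24

$7,905.24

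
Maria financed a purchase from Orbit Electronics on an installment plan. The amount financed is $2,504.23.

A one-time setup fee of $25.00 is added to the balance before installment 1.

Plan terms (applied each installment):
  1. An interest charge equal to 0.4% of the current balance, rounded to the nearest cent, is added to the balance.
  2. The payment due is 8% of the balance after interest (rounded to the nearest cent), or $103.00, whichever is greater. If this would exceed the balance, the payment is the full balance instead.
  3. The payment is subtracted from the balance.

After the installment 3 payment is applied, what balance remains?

Installment 1: opening $2,529.23; interest $10.12 → $2,539.35; payment $203.15; balance $2,336.20
Installment 2: opening $2,336.20; interest $9.34 → $2,345.54; payment $187.64; balance $2,157.90
Installment 3: opening $2,157.90; interest $8.63 → $2,166.53; payment $173.32; balance $1,993.21

$1,993.21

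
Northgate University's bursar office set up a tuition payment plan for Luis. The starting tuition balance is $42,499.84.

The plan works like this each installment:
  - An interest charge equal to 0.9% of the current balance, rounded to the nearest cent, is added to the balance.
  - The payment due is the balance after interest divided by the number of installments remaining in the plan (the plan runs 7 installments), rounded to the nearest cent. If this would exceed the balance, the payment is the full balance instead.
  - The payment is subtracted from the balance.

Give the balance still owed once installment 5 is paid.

$12,699.17

# | Opening | Interest | Payment | End bal
1 | $42,499.84 | $382.50 | $6,126.05 | $36,756.29
2 | $36,756.29 | $330.81 | $6,181.18 | $30,905.92
3 | $30,905.92 | $278.15 | $6,236.81 | $24,947.26
4 | $24,947.26 | $224.53 | $6,292.95 | $18,878.84
5 | $18,878.84 | $169.91 | $6,349.58 | $12,699.17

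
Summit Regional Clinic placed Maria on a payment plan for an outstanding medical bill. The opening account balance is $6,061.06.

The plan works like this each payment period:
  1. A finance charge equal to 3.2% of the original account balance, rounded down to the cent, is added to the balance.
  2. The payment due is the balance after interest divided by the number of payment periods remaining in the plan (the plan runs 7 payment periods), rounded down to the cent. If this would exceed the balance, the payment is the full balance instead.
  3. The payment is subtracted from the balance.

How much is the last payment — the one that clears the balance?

Payment period 1: $6,061.06 +$193.95 interest = $6,255.01; pay $893.57 → $5,361.44
Payment period 2: $5,361.44 +$193.95 interest = $5,555.39; pay $925.89 → $4,629.50
Payment period 3: $4,629.50 +$193.95 interest = $4,823.45; pay $964.69 → $3,858.76
Payment period 4: $3,858.76 +$193.95 interest = $4,052.71; pay $1,013.17 → $3,039.54
Payment period 5: $3,039.54 +$193.95 interest = $3,233.49; pay $1,077.83 → $2,155.66
Payment period 6: $2,155.66 +$193.95 interest = $2,349.61; pay $1,174.80 → $1,174.81
Payment period 7: $1,174.81 +$193.95 interest = $1,368.76; pay $1,368.76 → $0.00

$1,368.76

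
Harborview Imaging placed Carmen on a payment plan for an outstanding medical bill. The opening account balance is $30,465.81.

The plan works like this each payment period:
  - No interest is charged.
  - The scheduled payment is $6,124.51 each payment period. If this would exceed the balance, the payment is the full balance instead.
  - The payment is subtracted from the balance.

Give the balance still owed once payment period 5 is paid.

Payment period 1: opening $30,465.81; payment $6,124.51; balance $24,341.30
Payment period 2: opening $24,341.30; payment $6,124.51; balance $18,216.79
Payment period 3: opening $18,216.79; payment $6,124.51; balance $12,092.28
Payment period 4: opening $12,092.28; payment $6,124.51; balance $5,967.77
Payment period 5: opening $5,967.77; payment $5,967.77; balance $0.00

$0.00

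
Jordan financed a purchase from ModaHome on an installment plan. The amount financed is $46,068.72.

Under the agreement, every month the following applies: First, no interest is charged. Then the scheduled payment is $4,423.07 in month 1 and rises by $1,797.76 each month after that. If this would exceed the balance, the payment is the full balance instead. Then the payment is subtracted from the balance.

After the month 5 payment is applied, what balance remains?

$5,975.77

Month 1: $46,068.72 − $4,423.07 → $41,645.65
Month 2: $41,645.65 − $6,220.83 → $35,424.82
Month 3: $35,424.82 − $8,018.59 → $27,406.23
Month 4: $27,406.23 − $9,816.35 → $17,589.88
Month 5: $17,589.88 − $11,614.11 → $5,975.77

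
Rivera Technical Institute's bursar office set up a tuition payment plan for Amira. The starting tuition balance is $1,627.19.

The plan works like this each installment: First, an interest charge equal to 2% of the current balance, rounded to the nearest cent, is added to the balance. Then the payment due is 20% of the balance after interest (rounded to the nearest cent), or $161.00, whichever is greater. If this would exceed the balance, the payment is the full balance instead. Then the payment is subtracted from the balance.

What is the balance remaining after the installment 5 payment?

Installment 1: opening $1,627.19; interest $32.54 → $1,659.73; payment $331.95; balance $1,327.78
Installment 2: opening $1,327.78; interest $26.56 → $1,354.34; payment $270.87; balance $1,083.47
Installment 3: opening $1,083.47; interest $21.67 → $1,105.14; payment $221.03; balance $884.11
Installment 4: opening $884.11; interest $17.68 → $901.79; payment $180.36; balance $721.43
Installment 5: opening $721.43; interest $14.43 → $735.86; payment $161.00; balance $574.86

$574.86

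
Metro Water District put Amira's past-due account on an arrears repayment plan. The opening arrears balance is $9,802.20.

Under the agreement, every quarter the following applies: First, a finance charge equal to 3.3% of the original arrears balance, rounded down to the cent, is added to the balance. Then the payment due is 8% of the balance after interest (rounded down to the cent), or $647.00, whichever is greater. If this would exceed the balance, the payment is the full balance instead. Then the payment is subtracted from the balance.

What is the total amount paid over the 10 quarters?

Quarter 1: $9,802.20 +$323.47 interest = $10,125.67; pay $810.05 → $9,315.62
Quarter 2: $9,315.62 +$323.47 interest = $9,639.09; pay $771.12 → $8,867.97
Quarter 3: $8,867.97 +$323.47 interest = $9,191.44; pay $735.31 → $8,456.13
Quarter 4: $8,456.13 +$323.47 interest = $8,779.60; pay $702.36 → $8,077.24
Quarter 5: $8,077.24 +$323.47 interest = $8,400.71; pay $672.05 → $7,728.66
Quarter 6: $7,728.66 +$323.47 interest = $8,052.13; pay $647.00 → $7,405.13
Quarter 7: $7,405.13 +$323.47 interest = $7,728.60; pay $647.00 → $7,081.60
Quarter 8: $7,081.60 +$323.47 interest = $7,405.07; pay $647.00 → $6,758.07
Quarter 9: $6,758.07 +$323.47 interest = $7,081.54; pay $647.00 → $6,434.54
Quarter 10: $6,434.54 +$323.47 interest = $6,758.01; pay $647.00 → $6,111.01
Total paid: $6,925.89

$6,925.89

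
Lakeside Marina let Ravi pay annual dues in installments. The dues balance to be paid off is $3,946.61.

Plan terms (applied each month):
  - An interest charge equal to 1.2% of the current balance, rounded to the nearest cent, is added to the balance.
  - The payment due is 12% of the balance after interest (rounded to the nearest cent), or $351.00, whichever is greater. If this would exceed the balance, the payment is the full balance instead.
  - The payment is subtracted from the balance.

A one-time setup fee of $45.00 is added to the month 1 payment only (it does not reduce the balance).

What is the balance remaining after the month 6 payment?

$1,823.37

Month 1: $3,946.61 +$47.36 interest = $3,993.97; pay $479.28 (+ $45.00 fee) → $3,514.69
Month 2: $3,514.69 +$42.18 interest = $3,556.87; pay $426.82 → $3,130.05
Month 3: $3,130.05 +$37.56 interest = $3,167.61; pay $380.11 → $2,787.50
Month 4: $2,787.50 +$33.45 interest = $2,820.95; pay $351.00 → $2,469.95
Month 5: $2,469.95 +$29.64 interest = $2,499.59; pay $351.00 → $2,148.59
Month 6: $2,148.59 +$25.78 interest = $2,174.37; pay $351.00 → $1,823.37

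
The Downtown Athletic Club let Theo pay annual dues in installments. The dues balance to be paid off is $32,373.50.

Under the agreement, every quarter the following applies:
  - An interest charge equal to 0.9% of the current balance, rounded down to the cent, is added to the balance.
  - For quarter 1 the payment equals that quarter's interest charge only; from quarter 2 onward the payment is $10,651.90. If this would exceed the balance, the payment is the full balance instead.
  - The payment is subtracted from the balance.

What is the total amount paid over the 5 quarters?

Quarter 1: $32,373.50 +$291.36 interest = $32,664.86; pay $291.36 → $32,373.50
Quarter 2: $32,373.50 +$291.36 interest = $32,664.86; pay $10,651.90 → $22,012.96
Quarter 3: $22,012.96 +$198.11 interest = $22,211.07; pay $10,651.90 → $11,559.17
Quarter 4: $11,559.17 +$104.03 interest = $11,663.20; pay $10,651.90 → $1,011.30
Quarter 5: $1,011.30 +$9.10 interest = $1,020.40; pay $1,020.40 → $0.00
Total paid: $33,267.46

$33,267.46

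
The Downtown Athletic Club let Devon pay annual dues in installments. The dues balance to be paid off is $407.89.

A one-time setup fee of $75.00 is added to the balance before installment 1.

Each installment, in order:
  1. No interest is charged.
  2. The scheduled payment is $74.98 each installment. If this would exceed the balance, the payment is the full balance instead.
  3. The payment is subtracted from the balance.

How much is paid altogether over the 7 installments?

$482.89

Installment 1: $482.89 − $74.98 → $407.91
Installment 2: $407.91 − $74.98 → $332.93
Installment 3: $332.93 − $74.98 → $257.95
Installment 4: $257.95 − $74.98 → $182.97
Installment 5: $182.97 − $74.98 → $107.99
Installment 6: $107.99 − $74.98 → $33.01
Installment 7: $33.01 − $33.01 → $0.00
Total paid: $482.89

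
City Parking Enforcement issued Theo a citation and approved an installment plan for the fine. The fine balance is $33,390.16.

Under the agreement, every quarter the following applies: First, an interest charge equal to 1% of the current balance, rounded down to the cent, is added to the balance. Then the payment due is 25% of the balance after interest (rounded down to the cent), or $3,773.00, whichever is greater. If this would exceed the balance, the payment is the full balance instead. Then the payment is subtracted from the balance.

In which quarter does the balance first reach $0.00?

7

Quarter 1: opening $33,390.16; interest $333.90 → $33,724.06; payment $8,431.01; balance $25,293.05
Quarter 2: opening $25,293.05; interest $252.93 → $25,545.98; payment $6,386.49; balance $19,159.49
Quarter 3: opening $19,159.49; interest $191.59 → $19,351.08; payment $4,837.77; balance $14,513.31
Quarter 4: opening $14,513.31; interest $145.13 → $14,658.44; payment $3,773.00; balance $10,885.44
Quarter 5: opening $10,885.44; interest $108.85 → $10,994.29; payment $3,773.00; balance $7,221.29
Quarter 6: opening $7,221.29; interest $72.21 → $7,293.50; payment $3,773.00; balance $3,520.50
Quarter 7: opening $3,520.50; interest $35.20 → $3,555.70; payment $3,555.70; balance $0.00
Balance reaches $0.00 in quarter 7.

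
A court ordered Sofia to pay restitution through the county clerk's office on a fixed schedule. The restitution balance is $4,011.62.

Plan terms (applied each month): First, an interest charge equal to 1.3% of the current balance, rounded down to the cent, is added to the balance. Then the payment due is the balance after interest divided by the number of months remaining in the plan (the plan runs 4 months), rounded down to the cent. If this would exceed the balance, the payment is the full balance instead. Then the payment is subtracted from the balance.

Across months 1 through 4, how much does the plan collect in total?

$4,143.69

# | Opening | Interest | Payment | End bal
1 | $4,011.62 | $52.15 | $1,015.94 | $3,047.83
2 | $3,047.83 | $39.62 | $1,029.15 | $2,058.30
3 | $2,058.30 | $26.75 | $1,042.52 | $1,042.53
4 | $1,042.53 | $13.55 | $1,056.08 | $0.00
Total paid: $4,143.69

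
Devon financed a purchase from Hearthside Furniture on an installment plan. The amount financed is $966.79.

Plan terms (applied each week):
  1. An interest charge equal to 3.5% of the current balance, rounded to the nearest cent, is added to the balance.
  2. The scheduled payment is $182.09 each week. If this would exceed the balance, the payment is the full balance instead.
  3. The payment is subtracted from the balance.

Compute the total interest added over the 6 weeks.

$121.47

Week 1: opening $966.79; interest $33.84 → $1,000.63; payment $182.09; balance $818.54
Week 2: opening $818.54; interest $28.65 → $847.19; payment $182.09; balance $665.10
Week 3: opening $665.10; interest $23.28 → $688.38; payment $182.09; balance $506.29
Week 4: opening $506.29; interest $17.72 → $524.01; payment $182.09; balance $341.92
Week 5: opening $341.92; interest $11.97 → $353.89; payment $182.09; balance $171.80
Week 6: opening $171.80; interest $6.01 → $177.81; payment $177.81; balance $0.00
Total interest: $33.84 + $28.65 + $23.28 + $17.72 + $11.97 + $6.01 = $121.47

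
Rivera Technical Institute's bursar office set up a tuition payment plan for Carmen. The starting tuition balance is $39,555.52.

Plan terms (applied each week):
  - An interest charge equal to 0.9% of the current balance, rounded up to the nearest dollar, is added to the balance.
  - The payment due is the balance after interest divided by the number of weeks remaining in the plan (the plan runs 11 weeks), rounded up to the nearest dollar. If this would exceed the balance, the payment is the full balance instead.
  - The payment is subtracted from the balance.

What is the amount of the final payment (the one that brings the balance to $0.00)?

Week 1: $39,555.52 +$356.00 interest = $39,911.52; pay $3,629.00 → $36,282.52
Week 2: $36,282.52 +$327.00 interest = $36,609.52; pay $3,661.00 → $32,948.52
Week 3: $32,948.52 +$297.00 interest = $33,245.52; pay $3,694.00 → $29,551.52
Week 4: $29,551.52 +$266.00 interest = $29,817.52; pay $3,728.00 → $26,089.52
Week 5: $26,089.52 +$235.00 interest = $26,324.52; pay $3,761.00 → $22,563.52
Week 6: $22,563.52 +$204.00 interest = $22,767.52; pay $3,795.00 → $18,972.52
Week 7: $18,972.52 +$171.00 interest = $19,143.52; pay $3,829.00 → $15,314.52
Week 8: $15,314.52 +$138.00 interest = $15,452.52; pay $3,864.00 → $11,588.52
Week 9: $11,588.52 +$105.00 interest = $11,693.52; pay $3,898.00 → $7,795.52
Week 10: $7,795.52 +$71.00 interest = $7,866.52; pay $3,934.00 → $3,932.52
Week 11: $3,932.52 +$36.00 interest = $3,968.52; pay $3,968.52 → $0.00

$3,968.52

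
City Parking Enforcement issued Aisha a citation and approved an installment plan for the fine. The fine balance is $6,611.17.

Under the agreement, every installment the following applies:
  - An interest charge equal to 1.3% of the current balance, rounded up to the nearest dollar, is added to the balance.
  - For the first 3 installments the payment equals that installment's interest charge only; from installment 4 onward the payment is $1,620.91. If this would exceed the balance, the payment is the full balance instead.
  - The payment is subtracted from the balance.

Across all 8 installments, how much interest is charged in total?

$487.00

Installment 1: $6,611.17 +$86.00 interest = $6,697.17; pay $86.00 → $6,611.17
Installment 2: $6,611.17 +$86.00 interest = $6,697.17; pay $86.00 → $6,611.17
Installment 3: $6,611.17 +$86.00 interest = $6,697.17; pay $86.00 → $6,611.17
Installment 4: $6,611.17 +$86.00 interest = $6,697.17; pay $1,620.91 → $5,076.26
Installment 5: $5,076.26 +$66.00 interest = $5,142.26; pay $1,620.91 → $3,521.35
Installment 6: $3,521.35 +$46.00 interest = $3,567.35; pay $1,620.91 → $1,946.44
Installment 7: $1,946.44 +$26.00 interest = $1,972.44; pay $1,620.91 → $351.53
Installment 8: $351.53 +$5.00 interest = $356.53; pay $356.53 → $0.00
Total interest: $86.00 + $86.00 + $86.00 + $86.00 + $66.00 + $46.00 + $26.00 + $5.00 = $487.00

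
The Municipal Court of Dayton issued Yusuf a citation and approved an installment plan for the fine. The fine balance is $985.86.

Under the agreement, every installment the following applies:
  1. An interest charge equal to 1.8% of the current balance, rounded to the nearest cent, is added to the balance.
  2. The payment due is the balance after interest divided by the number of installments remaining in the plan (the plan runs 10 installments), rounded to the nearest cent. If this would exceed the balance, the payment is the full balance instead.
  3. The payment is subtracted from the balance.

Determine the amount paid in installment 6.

$109.72

Installment 1: opening $985.86; interest $17.75 → $1,003.61; payment $100.36; balance $903.25
Installment 2: opening $903.25; interest $16.26 → $919.51; payment $102.17; balance $817.34
Installment 3: opening $817.34; interest $14.71 → $832.05; payment $104.01; balance $728.04
Installment 4: opening $728.04; interest $13.10 → $741.14; payment $105.88; balance $635.26
Installment 5: opening $635.26; interest $11.43 → $646.69; payment $107.78; balance $538.91
Installment 6: opening $538.91; interest $9.70 → $548.61; payment $109.72; balance $438.89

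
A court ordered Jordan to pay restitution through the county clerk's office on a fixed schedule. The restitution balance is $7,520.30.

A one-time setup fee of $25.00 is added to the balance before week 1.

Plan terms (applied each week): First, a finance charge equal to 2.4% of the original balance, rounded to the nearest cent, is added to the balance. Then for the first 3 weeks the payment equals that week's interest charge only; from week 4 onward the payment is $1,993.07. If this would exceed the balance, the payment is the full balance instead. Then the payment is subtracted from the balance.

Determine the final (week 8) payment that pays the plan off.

$475.47

Week 1: $7,545.30 +$180.49 interest = $7,725.79; pay $180.49 → $7,545.30
Week 2: $7,545.30 +$180.49 interest = $7,725.79; pay $180.49 → $7,545.30
Week 3: $7,545.30 +$180.49 interest = $7,725.79; pay $180.49 → $7,545.30
Week 4: $7,545.30 +$180.49 interest = $7,725.79; pay $1,993.07 → $5,732.72
Week 5: $5,732.72 +$180.49 interest = $5,913.21; pay $1,993.07 → $3,920.14
Week 6: $3,920.14 +$180.49 interest = $4,100.63; pay $1,993.07 → $2,107.56
Week 7: $2,107.56 +$180.49 interest = $2,288.05; pay $1,993.07 → $294.98
Week 8: $294.98 +$180.49 interest = $475.47; pay $475.47 → $0.00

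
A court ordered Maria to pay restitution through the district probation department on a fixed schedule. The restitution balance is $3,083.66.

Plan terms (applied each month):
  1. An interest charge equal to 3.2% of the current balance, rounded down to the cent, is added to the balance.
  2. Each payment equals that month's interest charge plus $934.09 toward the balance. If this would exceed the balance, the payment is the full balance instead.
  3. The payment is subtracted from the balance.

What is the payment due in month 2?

Month 1: opening $3,083.66; interest $98.67 → $3,182.33; payment $1,032.76; balance $2,149.57
Month 2: opening $2,149.57; interest $68.78 → $2,218.35; payment $1,002.87; balance $1,215.48

$1,002.87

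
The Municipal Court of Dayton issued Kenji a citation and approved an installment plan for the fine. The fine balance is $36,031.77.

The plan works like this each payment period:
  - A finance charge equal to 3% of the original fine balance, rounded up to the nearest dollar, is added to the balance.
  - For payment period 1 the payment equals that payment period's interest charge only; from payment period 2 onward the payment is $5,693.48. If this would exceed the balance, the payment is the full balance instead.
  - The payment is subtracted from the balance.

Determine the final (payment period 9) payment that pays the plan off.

Payment period 1: opening $36,031.77; interest $1,081.00 → $37,112.77; payment $1,081.00; balance $36,031.77
Payment period 2: opening $36,031.77; interest $1,081.00 → $37,112.77; payment $5,693.48; balance $31,419.29
Payment period 3: opening $31,419.29; interest $1,081.00 → $32,500.29; payment $5,693.48; balance $26,806.81
Payment period 4: opening $26,806.81; interest $1,081.00 → $27,887.81; payment $5,693.48; balance $22,194.33
Payment period 5: opening $22,194.33; interest $1,081.00 → $23,275.33; payment $5,693.48; balance $17,581.85
Payment period 6: opening $17,581.85; interest $1,081.00 → $18,662.85; payment $5,693.48; balance $12,969.37
Payment period 7: opening $12,969.37; interest $1,081.00 → $14,050.37; payment $5,693.48; balance $8,356.89
Payment period 8: opening $8,356.89; interest $1,081.00 → $9,437.89; payment $5,693.48; balance $3,744.41
Payment period 9: opening $3,744.41; interest $1,081.00 → $4,825.41; payment $4,825.41; balance $0.00

$4,825.41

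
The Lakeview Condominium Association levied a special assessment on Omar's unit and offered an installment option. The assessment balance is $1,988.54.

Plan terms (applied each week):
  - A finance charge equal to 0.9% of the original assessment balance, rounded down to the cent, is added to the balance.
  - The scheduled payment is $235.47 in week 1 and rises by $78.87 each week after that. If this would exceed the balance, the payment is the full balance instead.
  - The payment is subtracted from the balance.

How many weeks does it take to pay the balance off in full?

# | Opening | Interest | Payment | End bal
1 | $1,988.54 | $17.89 | $235.47 | $1,770.96
2 | $1,770.96 | $17.89 | $314.34 | $1,474.51
3 | $1,474.51 | $17.89 | $393.21 | $1,099.19
4 | $1,099.19 | $17.89 | $472.08 | $645.00
5 | $645.00 | $17.89 | $550.95 | $111.94
6 | $111.94 | $17.89 | $129.83 | $0.00
Balance reaches $0.00 in week 6.

6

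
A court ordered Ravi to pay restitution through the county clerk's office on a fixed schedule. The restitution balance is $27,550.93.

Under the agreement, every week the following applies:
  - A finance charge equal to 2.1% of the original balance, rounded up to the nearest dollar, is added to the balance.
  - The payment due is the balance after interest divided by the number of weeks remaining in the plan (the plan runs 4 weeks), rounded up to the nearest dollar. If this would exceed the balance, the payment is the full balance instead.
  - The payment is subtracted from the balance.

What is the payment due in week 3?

# | Opening | Interest | Payment | End bal
1 | $27,550.93 | $579.00 | $7,033.00 | $21,096.93
2 | $21,096.93 | $579.00 | $7,226.00 | $14,449.93
3 | $14,449.93 | $579.00 | $7,515.00 | $7,513.93

$7,515.00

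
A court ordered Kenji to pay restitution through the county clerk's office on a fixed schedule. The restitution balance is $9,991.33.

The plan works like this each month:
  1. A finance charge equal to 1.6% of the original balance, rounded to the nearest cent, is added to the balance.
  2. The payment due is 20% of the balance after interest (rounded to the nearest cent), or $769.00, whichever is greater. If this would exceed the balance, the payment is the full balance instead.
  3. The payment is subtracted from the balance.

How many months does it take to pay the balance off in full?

12

Month 1: $9,991.33 +$159.86 interest = $10,151.19; pay $2,030.24 → $8,120.95
Month 2: $8,120.95 +$159.86 interest = $8,280.81; pay $1,656.16 → $6,624.65
Month 3: $6,624.65 +$159.86 interest = $6,784.51; pay $1,356.90 → $5,427.61
Month 4: $5,427.61 +$159.86 interest = $5,587.47; pay $1,117.49 → $4,469.98
Month 5: $4,469.98 +$159.86 interest = $4,629.84; pay $925.97 → $3,703.87
Month 6: $3,703.87 +$159.86 interest = $3,863.73; pay $772.75 → $3,090.98
Month 7: $3,090.98 +$159.86 interest = $3,250.84; pay $769.00 → $2,481.84
Month 8: $2,481.84 +$159.86 interest = $2,641.70; pay $769.00 → $1,872.70
Month 9: $1,872.70 +$159.86 interest = $2,032.56; pay $769.00 → $1,263.56
Month 10: $1,263.56 +$159.86 interest = $1,423.42; pay $769.00 → $654.42
Month 11: $654.42 +$159.86 interest = $814.28; pay $769.00 → $45.28
Month 12: $45.28 +$159.86 interest = $205.14; pay $205.14 → $0.00
Balance reaches $0.00 in month 12.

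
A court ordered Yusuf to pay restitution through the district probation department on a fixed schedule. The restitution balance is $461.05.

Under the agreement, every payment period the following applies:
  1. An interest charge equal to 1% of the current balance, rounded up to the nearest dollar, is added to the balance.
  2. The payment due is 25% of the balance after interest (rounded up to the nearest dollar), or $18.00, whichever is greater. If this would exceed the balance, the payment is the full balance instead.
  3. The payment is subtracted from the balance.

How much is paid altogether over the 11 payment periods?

$485.05

Payment period 1: opening $461.05; interest $5.00 → $466.05; payment $117.00; balance $349.05
Payment period 2: opening $349.05; interest $4.00 → $353.05; payment $89.00; balance $264.05
Payment period 3: opening $264.05; interest $3.00 → $267.05; payment $67.00; balance $200.05
Payment period 4: opening $200.05; interest $3.00 → $203.05; payment $51.00; balance $152.05
Payment period 5: opening $152.05; interest $2.00 → $154.05; payment $39.00; balance $115.05
Payment period 6: opening $115.05; interest $2.00 → $117.05; payment $30.00; balance $87.05
Payment period 7: opening $87.05; interest $1.00 → $88.05; payment $23.00; balance $65.05
Payment period 8: opening $65.05; interest $1.00 → $66.05; payment $18.00; balance $48.05
Payment period 9: opening $48.05; interest $1.00 → $49.05; payment $18.00; balance $31.05
Payment period 10: opening $31.05; interest $1.00 → $32.05; payment $18.00; balance $14.05
Payment period 11: opening $14.05; interest $1.00 → $15.05; payment $15.05; balance $0.00
Total paid: $485.05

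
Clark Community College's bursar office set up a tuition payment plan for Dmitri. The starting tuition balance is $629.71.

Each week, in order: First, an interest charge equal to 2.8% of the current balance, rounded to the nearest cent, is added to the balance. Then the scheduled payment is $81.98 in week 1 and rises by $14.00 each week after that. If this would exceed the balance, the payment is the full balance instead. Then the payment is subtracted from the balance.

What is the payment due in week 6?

$149.54

# | Opening | Interest | Payment | End bal
1 | $629.71 | $17.63 | $81.98 | $565.36
2 | $565.36 | $15.83 | $95.98 | $485.21
3 | $485.21 | $13.59 | $109.98 | $388.82
4 | $388.82 | $10.89 | $123.98 | $275.73
5 | $275.73 | $7.72 | $137.98 | $145.47
6 | $145.47 | $4.07 | $149.54 | $0.00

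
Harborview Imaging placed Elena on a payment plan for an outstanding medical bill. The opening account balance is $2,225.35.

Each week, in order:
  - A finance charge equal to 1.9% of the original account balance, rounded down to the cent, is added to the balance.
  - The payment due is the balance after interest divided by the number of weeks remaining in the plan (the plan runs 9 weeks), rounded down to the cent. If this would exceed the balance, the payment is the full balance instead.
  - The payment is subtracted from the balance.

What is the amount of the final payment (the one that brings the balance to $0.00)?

$366.88

Week 1: opening $2,225.35; interest $42.28 → $2,267.63; payment $251.95; balance $2,015.68
Week 2: opening $2,015.68; interest $42.28 → $2,057.96; payment $257.24; balance $1,800.72
Week 3: opening $1,800.72; interest $42.28 → $1,843.00; payment $263.28; balance $1,579.72
Week 4: opening $1,579.72; interest $42.28 → $1,622.00; payment $270.33; balance $1,351.67
Week 5: opening $1,351.67; interest $42.28 → $1,393.95; payment $278.79; balance $1,115.16
Week 6: opening $1,115.16; interest $42.28 → $1,157.44; payment $289.36; balance $868.08
Week 7: opening $868.08; interest $42.28 → $910.36; payment $303.45; balance $606.91
Week 8: opening $606.91; interest $42.28 → $649.19; payment $324.59; balance $324.60
Week 9: opening $324.60; interest $42.28 → $366.88; payment $366.88; balance $0.00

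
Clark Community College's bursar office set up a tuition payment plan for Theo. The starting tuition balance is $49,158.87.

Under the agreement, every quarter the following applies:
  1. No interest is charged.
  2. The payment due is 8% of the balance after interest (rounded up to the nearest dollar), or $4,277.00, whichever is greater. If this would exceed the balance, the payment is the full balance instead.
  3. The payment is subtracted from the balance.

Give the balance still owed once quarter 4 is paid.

Quarter 1: opening $49,158.87; payment $4,277.00; balance $44,881.87
Quarter 2: opening $44,881.87; payment $4,277.00; balance $40,604.87
Quarter 3: opening $40,604.87; payment $4,277.00; balance $36,327.87
Quarter 4: opening $36,327.87; payment $4,277.00; balance $32,050.87

$32,050.87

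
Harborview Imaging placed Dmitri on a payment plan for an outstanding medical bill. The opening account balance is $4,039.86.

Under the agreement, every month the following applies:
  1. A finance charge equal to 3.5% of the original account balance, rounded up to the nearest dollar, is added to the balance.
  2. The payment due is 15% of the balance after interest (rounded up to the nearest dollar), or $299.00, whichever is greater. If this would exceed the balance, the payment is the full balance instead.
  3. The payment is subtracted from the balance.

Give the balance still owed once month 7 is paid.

$1,839.86

# | Opening | Interest | Payment | End bal
1 | $4,039.86 | $142.00 | $628.00 | $3,553.86
2 | $3,553.86 | $142.00 | $555.00 | $3,140.86
3 | $3,140.86 | $142.00 | $493.00 | $2,789.86
4 | $2,789.86 | $142.00 | $440.00 | $2,491.86
5 | $2,491.86 | $142.00 | $396.00 | $2,237.86
6 | $2,237.86 | $142.00 | $357.00 | $2,022.86
7 | $2,022.86 | $142.00 | $325.00 | $1,839.86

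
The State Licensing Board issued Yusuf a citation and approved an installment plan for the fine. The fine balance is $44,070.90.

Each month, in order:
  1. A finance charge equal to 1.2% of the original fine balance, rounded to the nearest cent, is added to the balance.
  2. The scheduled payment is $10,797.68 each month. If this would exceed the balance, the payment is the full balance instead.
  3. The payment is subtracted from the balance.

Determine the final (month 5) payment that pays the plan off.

$3,524.43

Month 1: opening $44,070.90; interest $528.85 → $44,599.75; payment $10,797.68; balance $33,802.07
Month 2: opening $33,802.07; interest $528.85 → $34,330.92; payment $10,797.68; balance $23,533.24
Month 3: opening $23,533.24; interest $528.85 → $24,062.09; payment $10,797.68; balance $13,264.41
Month 4: opening $13,264.41; interest $528.85 → $13,793.26; payment $10,797.68; balance $2,995.58
Month 5: opening $2,995.58; interest $528.85 → $3,524.43; payment $3,524.43; balance $0.00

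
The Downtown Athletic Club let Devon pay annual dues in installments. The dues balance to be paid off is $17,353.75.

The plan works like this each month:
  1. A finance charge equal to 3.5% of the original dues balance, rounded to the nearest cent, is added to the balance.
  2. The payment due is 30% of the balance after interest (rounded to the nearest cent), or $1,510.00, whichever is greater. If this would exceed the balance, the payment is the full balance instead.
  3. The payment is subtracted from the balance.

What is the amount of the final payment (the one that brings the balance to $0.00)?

$1,092.57

Month 1: opening $17,353.75; interest $607.38 → $17,961.13; payment $5,388.34; balance $12,572.79
Month 2: opening $12,572.79; interest $607.38 → $13,180.17; payment $3,954.05; balance $9,226.12
Month 3: opening $9,226.12; interest $607.38 → $9,833.50; payment $2,950.05; balance $6,883.45
Month 4: opening $6,883.45; interest $607.38 → $7,490.83; payment $2,247.25; balance $5,243.58
Month 5: opening $5,243.58; interest $607.38 → $5,850.96; payment $1,755.29; balance $4,095.67
Month 6: opening $4,095.67; interest $607.38 → $4,703.05; payment $1,510.00; balance $3,193.05
Month 7: opening $3,193.05; interest $607.38 → $3,800.43; payment $1,510.00; balance $2,290.43
Month 8: opening $2,290.43; interest $607.38 → $2,897.81; payment $1,510.00; balance $1,387.81
Month 9: opening $1,387.81; interest $607.38 → $1,995.19; payment $1,510.00; balance $485.19
Month 10: opening $485.19; interest $607.38 → $1,092.57; payment $1,092.57; balance $0.00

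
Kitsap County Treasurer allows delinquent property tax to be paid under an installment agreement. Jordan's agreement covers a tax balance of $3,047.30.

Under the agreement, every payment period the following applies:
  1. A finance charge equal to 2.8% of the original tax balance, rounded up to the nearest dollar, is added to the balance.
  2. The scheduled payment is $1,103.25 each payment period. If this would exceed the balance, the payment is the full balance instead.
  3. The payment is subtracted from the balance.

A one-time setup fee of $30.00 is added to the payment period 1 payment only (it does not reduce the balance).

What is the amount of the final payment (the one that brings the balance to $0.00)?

Payment period 1: opening $3,047.30; interest $86.00 → $3,133.30; payment $1,103.25 (+ $30.00 fee); balance $2,030.05
Payment period 2: opening $2,030.05; interest $86.00 → $2,116.05; payment $1,103.25; balance $1,012.80
Payment period 3: opening $1,012.80; interest $86.00 → $1,098.80; payment $1,098.80; balance $0.00

$1,098.80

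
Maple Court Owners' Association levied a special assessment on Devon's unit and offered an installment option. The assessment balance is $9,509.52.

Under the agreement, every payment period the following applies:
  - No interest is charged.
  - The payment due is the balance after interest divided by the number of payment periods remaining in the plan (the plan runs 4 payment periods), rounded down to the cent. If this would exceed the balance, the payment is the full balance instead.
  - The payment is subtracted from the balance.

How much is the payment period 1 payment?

Payment period 1: opening $9,509.52; payment $2,377.38; balance $7,132.14

$2,377.38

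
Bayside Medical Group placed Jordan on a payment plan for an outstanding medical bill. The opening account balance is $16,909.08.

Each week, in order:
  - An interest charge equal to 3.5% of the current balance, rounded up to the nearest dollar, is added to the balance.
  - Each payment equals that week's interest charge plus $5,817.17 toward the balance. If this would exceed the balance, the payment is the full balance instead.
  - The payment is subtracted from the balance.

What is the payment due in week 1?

$6,409.17

Week 1: opening $16,909.08; interest $592.00 → $17,501.08; payment $6,409.17; balance $11,091.91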